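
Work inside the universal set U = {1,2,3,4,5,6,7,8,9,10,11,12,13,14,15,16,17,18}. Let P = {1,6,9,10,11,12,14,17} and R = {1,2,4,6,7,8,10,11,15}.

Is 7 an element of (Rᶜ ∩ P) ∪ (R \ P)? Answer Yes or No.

Yes

7 ∈ R, so 7 ∉ Rᶜ
7 ∉ Rᶜ and 7 ∉ P, so 7 ∉ Rᶜ ∩ P
7 ∈ R and 7 ∉ P, so 7 ∈ R \ P
7 ∉ (Rᶜ ∩ P) and 7 ∈ (R \ P), so 7 ∈ (Rᶜ ∩ P) ∪ (R \ P)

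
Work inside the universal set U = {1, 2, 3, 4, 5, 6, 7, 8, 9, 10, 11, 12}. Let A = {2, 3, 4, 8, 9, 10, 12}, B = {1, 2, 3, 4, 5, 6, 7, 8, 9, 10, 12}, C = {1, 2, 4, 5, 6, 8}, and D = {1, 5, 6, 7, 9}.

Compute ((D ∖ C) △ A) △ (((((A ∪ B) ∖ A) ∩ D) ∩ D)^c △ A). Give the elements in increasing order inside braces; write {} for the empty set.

D ∖ C = {7, 9}
(D ∖ C) △ A = {2, 3, 4, 7, 8, 10, 12}
A ∪ B = {1, 2, 3, 4, 5, 6, 7, 8, 9, 10, 12}
(A ∪ B) ∖ A = {1, 5, 6, 7}
((A ∪ B) ∖ A) ∩ D = {1, 5, 6, 7}
(((A ∪ B) ∖ A) ∩ D) ∩ D = {1, 5, 6, 7}
((((A ∪ B) ∖ A) ∩ D) ∩ D)^c = {2, 3, 4, 8, 9, 10, 11, 12}
((((A ∪ B) ∖ A) ∩ D) ∩ D)^c △ A = {11}
((D ∖ C) △ A) △ (((((A ∪ B) ∖ A) ∩ D) ∩ D)^c △ A) = {2, 3, 4, 7, 8, 10, 11, 12}

{2, 3, 4, 7, 8, 10, 11, 12}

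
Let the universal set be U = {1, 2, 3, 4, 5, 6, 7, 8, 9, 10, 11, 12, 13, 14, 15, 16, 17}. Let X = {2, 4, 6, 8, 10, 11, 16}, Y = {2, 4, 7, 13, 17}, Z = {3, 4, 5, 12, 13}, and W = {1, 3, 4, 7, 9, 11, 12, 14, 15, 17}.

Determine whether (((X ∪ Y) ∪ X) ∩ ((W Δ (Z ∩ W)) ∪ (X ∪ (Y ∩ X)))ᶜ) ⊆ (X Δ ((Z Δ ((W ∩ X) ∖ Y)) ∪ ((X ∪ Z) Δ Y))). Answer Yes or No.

X ∪ Y = {2, 4, 6, 7, 8, 10, 11, 13, 16, 17}
(X ∪ Y) ∪ X = {2, 4, 6, 7, 8, 10, 11, 13, 16, 17}
Z ∩ W = {3, 4, 12}
W Δ (Z ∩ W) = {1, 7, 9, 11, 14, 15, 17}
Y ∩ X = {2, 4}
X ∪ (Y ∩ X) = {2, 4, 6, 8, 10, 11, 16}
(W Δ (Z ∩ W)) ∪ (X ∪ (Y ∩ X)) = {1, 2, 4, 6, 7, 8, 9, 10, 11, 14, 15, 16, 17}
((W Δ (Z ∩ W)) ∪ (X ∪ (Y ∩ X)))ᶜ = {3, 5, 12, 13}
((X ∪ Y) ∪ X) ∩ ((W Δ (Z ∩ W)) ∪ (X ∪ (Y ∩ X)))ᶜ = {13}
W ∩ X = {4, 11}
(W ∩ X) ∖ Y = {11}
Z Δ ((W ∩ X) ∖ Y) = {3, 4, 5, 11, 12, 13}
X ∪ Z = {2, 3, 4, 5, 6, 8, 10, 11, 12, 13, 16}
(X ∪ Z) Δ Y = {3, 5, 6, 7, 8, 10, 11, 12, 16, 17}
(Z Δ ((W ∩ X) ∖ Y)) ∪ ((X ∪ Z) Δ Y) = {3, 4, 5, 6, 7, 8, 10, 11, 12, 13, 16, 17}
X Δ ((Z Δ ((W ∩ X) ∖ Y)) ∪ ((X ∪ Z) Δ Y)) = {2, 3, 5, 7, 12, 13, 17}
Every element of {13} is in {2, 3, 5, 7, 12, 13, 17}, so ((X ∪ Y) ∪ X) ∩ ((W Δ (Z ∩ W)) ∪ (X ∪ (Y ∩ X)))ᶜ ⊆ X Δ ((Z Δ ((W ∩ X) ∖ Y)) ∪ ((X ∪ Z) Δ Y)).

Yes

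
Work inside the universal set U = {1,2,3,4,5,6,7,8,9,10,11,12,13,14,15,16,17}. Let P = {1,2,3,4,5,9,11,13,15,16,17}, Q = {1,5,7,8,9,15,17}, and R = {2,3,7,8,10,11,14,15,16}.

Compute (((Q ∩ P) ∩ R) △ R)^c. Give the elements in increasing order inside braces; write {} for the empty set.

{1,4,5,6,9,12,13,15,17}

Q ∩ P = {1,5,9,15,17}
(Q ∩ P) ∩ R = {15}
((Q ∩ P) ∩ R) △ R = {2,3,7,8,10,11,14,16}
(((Q ∩ P) ∩ R) △ R)^c = {1,4,5,6,9,12,13,15,17}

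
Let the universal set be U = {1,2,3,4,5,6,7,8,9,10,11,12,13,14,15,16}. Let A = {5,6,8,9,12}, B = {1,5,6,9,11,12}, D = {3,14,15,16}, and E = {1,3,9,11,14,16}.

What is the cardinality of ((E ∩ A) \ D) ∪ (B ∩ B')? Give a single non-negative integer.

1

E ∩ A = {9}
(E ∩ A) \ D = {9}
B' = {2,3,4,7,8,10,13,14,15,16}
B ∩ B' = {}
((E ∩ A) \ D) ∪ (B ∩ B') = {9}
|((E ∩ A) \ D) ∪ (B ∩ B')| = 1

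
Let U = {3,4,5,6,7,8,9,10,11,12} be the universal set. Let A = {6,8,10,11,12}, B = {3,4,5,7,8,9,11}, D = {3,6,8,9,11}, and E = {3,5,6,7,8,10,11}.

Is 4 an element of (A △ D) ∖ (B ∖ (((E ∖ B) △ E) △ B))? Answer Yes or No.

4 ∉ A and 4 ∉ D, so 4 ∉ A △ D
4 ∉ E and 4 ∈ B, so 4 ∉ E ∖ B
4 ∉ (E ∖ B) and 4 ∉ E, so 4 ∉ (E ∖ B) △ E
4 ∉ ((E ∖ B) △ E) and 4 ∈ B, so 4 ∈ ((E ∖ B) △ E) △ B
4 ∈ B and 4 ∈ (((E ∖ B) △ E) △ B), so 4 ∉ B ∖ (((E ∖ B) △ E) △ B)
4 ∉ (A △ D) and 4 ∉ (B ∖ (((E ∖ B) △ E) △ B)), so 4 ∉ (A △ D) ∖ (B ∖ (((E ∖ B) △ E) △ B))

No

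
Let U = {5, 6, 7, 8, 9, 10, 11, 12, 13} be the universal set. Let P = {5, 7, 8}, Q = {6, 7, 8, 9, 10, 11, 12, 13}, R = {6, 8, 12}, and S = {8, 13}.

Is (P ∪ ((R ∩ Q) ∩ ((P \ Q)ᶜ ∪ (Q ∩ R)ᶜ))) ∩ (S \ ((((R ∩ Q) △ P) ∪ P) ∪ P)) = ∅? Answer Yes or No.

R ∩ Q = {6, 8, 12}
P \ Q = {5}
(P \ Q)ᶜ = {6, 7, 8, 9, 10, 11, 12, 13}
Q ∩ R = {6, 8, 12}
(Q ∩ R)ᶜ = {5, 7, 9, 10, 11, 13}
(P \ Q)ᶜ ∪ (Q ∩ R)ᶜ = {5, 6, 7, 8, 9, 10, 11, 12, 13}
(R ∩ Q) ∩ ((P \ Q)ᶜ ∪ (Q ∩ R)ᶜ) = {6, 8, 12}
P ∪ ((R ∩ Q) ∩ ((P \ Q)ᶜ ∪ (Q ∩ R)ᶜ)) = {5, 6, 7, 8, 12}
(R ∩ Q) △ P = {5, 6, 7, 12}
((R ∩ Q) △ P) ∪ P = {5, 6, 7, 8, 12}
(((R ∩ Q) △ P) ∪ P) ∪ P = {5, 6, 7, 8, 12}
S \ ((((R ∩ Q) △ P) ∪ P) ∪ P) = {13}
{5, 6, 7, 8, 12} and {13} share no elements.

Yes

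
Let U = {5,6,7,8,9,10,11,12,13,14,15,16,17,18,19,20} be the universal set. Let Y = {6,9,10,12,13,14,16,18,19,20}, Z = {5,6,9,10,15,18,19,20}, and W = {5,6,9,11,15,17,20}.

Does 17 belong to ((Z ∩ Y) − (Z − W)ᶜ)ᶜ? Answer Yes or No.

17 ∉ Z and 17 ∉ Y, so 17 ∉ Z ∩ Y
17 ∉ Z and 17 ∈ W, so 17 ∉ Z − W
17 ∈ (Z − W)ᶜ since 17 ∉ (Z − W)
17 ∉ (Z ∩ Y) and 17 ∈ (Z − W)ᶜ, so 17 ∉ (Z ∩ Y) − (Z − W)ᶜ
17 ∈ ((Z ∩ Y) − (Z − W)ᶜ)ᶜ since 17 ∉ ((Z ∩ Y) − (Z − W)ᶜ)

Yes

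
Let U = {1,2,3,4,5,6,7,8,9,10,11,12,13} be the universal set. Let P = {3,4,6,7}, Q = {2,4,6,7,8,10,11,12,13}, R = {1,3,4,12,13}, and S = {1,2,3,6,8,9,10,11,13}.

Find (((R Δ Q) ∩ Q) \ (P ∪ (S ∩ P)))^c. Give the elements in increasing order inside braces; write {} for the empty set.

{1,3,4,5,6,7,9,12,13}

R Δ Q = {1,2,3,6,7,8,10,11}
(R Δ Q) ∩ Q = {2,6,7,8,10,11}
S ∩ P = {3,6}
P ∪ (S ∩ P) = {3,4,6,7}
((R Δ Q) ∩ Q) \ (P ∪ (S ∩ P)) = {2,8,10,11}
(((R Δ Q) ∩ Q) \ (P ∪ (S ∩ P)))^c = {1,3,4,5,6,7,9,12,13}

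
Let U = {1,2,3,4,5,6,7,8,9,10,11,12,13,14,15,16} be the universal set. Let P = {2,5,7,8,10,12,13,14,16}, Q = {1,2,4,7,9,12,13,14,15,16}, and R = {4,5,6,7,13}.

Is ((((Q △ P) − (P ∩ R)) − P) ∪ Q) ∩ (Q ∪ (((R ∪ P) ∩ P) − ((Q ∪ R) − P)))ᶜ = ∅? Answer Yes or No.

Yes

Q △ P = {1,4,5,8,9,10,15}
P ∩ R = {5,7,13}
(Q △ P) − (P ∩ R) = {1,4,8,9,10,15}
((Q △ P) − (P ∩ R)) − P = {1,4,9,15}
(((Q △ P) − (P ∩ R)) − P) ∪ Q = {1,2,4,7,9,12,13,14,15,16}
R ∪ P = {2,4,5,6,7,8,10,12,13,14,16}
(R ∪ P) ∩ P = {2,5,7,8,10,12,13,14,16}
Q ∪ R = {1,2,4,5,6,7,9,12,13,14,15,16}
(Q ∪ R) − P = {1,4,6,9,15}
((R ∪ P) ∩ P) − ((Q ∪ R) − P) = {2,5,7,8,10,12,13,14,16}
Q ∪ (((R ∪ P) ∩ P) − ((Q ∪ R) − P)) = {1,2,4,5,7,8,9,10,12,13,14,15,16}
(Q ∪ (((R ∪ P) ∩ P) − ((Q ∪ R) − P)))ᶜ = {3,6,11}
{1,2,4,7,9,12,13,14,15,16} and {3,6,11} share no elements.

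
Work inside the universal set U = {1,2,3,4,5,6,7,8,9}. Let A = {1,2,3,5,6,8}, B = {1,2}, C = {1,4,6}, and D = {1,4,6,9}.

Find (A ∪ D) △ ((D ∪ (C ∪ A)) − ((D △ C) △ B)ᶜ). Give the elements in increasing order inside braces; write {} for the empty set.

A ∪ D = {1,2,3,4,5,6,8,9}
C ∪ A = {1,2,3,4,5,6,8}
D ∪ (C ∪ A) = {1,2,3,4,5,6,8,9}
D △ C = {9}
(D △ C) △ B = {1,2,9}
((D △ C) △ B)ᶜ = {3,4,5,6,7,8}
(D ∪ (C ∪ A)) − ((D △ C) △ B)ᶜ = {1,2,9}
(A ∪ D) △ ((D ∪ (C ∪ A)) − ((D △ C) △ B)ᶜ) = {3,4,5,6,8}

{3,4,5,6,8}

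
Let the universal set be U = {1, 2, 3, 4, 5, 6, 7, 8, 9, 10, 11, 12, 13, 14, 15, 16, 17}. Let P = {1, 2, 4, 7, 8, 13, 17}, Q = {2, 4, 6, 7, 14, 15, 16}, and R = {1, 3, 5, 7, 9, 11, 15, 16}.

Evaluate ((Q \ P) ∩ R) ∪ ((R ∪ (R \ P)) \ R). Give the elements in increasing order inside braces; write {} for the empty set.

{15, 16}

Q \ P = {6, 14, 15, 16}
(Q \ P) ∩ R = {15, 16}
R \ P = {3, 5, 9, 11, 15, 16}
R ∪ (R \ P) = {1, 3, 5, 7, 9, 11, 15, 16}
(R ∪ (R \ P)) \ R = {}
((Q \ P) ∩ R) ∪ ((R ∪ (R \ P)) \ R) = {15, 16}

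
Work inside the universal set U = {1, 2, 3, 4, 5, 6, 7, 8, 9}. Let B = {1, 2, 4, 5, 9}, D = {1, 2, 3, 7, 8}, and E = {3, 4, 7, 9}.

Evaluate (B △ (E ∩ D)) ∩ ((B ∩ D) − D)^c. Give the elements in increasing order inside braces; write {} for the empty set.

{1, 2, 3, 4, 5, 7, 9}

E ∩ D = {3, 7}
B △ (E ∩ D) = {1, 2, 3, 4, 5, 7, 9}
B ∩ D = {1, 2}
(B ∩ D) − D = {}
((B ∩ D) − D)^c = {1, 2, 3, 4, 5, 6, 7, 8, 9}
(B △ (E ∩ D)) ∩ ((B ∩ D) − D)^c = {1, 2, 3, 4, 5, 7, 9}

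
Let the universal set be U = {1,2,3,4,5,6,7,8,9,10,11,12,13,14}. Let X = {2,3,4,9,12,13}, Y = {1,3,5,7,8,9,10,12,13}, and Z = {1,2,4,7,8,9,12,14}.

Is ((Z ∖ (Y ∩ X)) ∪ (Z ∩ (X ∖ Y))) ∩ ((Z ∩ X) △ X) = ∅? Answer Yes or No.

Y ∩ X = {3,9,12,13}
Z ∖ (Y ∩ X) = {1,2,4,7,8,14}
X ∖ Y = {2,4}
Z ∩ (X ∖ Y) = {2,4}
(Z ∖ (Y ∩ X)) ∪ (Z ∩ (X ∖ Y)) = {1,2,4,7,8,14}
Z ∩ X = {2,4,9,12}
(Z ∩ X) △ X = {3,13}
{1,2,4,7,8,14} and {3,13} share no elements.

Yes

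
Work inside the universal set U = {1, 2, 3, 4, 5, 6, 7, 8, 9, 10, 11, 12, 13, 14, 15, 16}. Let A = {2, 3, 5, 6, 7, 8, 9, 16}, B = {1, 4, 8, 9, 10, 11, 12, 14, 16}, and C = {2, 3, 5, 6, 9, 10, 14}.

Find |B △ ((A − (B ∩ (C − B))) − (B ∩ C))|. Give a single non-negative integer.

12

C − B = {2, 3, 5, 6}
B ∩ (C − B) = {}
A − (B ∩ (C − B)) = {2, 3, 5, 6, 7, 8, 9, 16}
B ∩ C = {9, 10, 14}
(A − (B ∩ (C − B))) − (B ∩ C) = {2, 3, 5, 6, 7, 8, 16}
B △ ((A − (B ∩ (C − B))) − (B ∩ C)) = {1, 2, 3, 4, 5, 6, 7, 9, 10, 11, 12, 14}
|B △ ((A − (B ∩ (C − B))) − (B ∩ C))| = 12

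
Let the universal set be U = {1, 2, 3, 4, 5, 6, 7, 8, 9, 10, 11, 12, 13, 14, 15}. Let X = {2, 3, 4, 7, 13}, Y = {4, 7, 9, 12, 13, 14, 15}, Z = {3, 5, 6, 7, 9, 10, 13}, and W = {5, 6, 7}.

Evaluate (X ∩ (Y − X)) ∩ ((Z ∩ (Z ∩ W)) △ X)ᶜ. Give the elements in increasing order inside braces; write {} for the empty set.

Y − X = {9, 12, 14, 15}
X ∩ (Y − X) = {}
Z ∩ W = {5, 6, 7}
Z ∩ (Z ∩ W) = {5, 6, 7}
(Z ∩ (Z ∩ W)) △ X = {2, 3, 4, 5, 6, 13}
((Z ∩ (Z ∩ W)) △ X)ᶜ = {1, 7, 8, 9, 10, 11, 12, 14, 15}
(X ∩ (Y − X)) ∩ ((Z ∩ (Z ∩ W)) △ X)ᶜ = {}

{}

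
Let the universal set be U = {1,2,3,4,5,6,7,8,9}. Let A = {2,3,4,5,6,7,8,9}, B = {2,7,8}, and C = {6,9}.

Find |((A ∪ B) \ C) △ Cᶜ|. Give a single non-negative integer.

1

A ∪ B = {2,3,4,5,6,7,8,9}
(A ∪ B) \ C = {2,3,4,5,7,8}
Cᶜ = {1,2,3,4,5,7,8}
((A ∪ B) \ C) △ Cᶜ = {1}
|((A ∪ B) \ C) △ Cᶜ| = 1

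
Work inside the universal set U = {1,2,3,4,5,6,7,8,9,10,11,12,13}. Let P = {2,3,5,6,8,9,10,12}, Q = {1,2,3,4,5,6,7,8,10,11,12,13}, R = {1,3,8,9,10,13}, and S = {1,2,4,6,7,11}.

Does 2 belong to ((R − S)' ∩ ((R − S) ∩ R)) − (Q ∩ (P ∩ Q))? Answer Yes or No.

No

2 ∉ R and 2 ∈ S, so 2 ∉ R − S
2 ∈ (R − S)' since 2 ∉ (R − S)
2 ∉ R and 2 ∈ S, so 2 ∉ R − S
2 ∉ (R − S) and 2 ∉ R, so 2 ∉ (R − S) ∩ R
2 ∈ (R − S)' and 2 ∉ ((R − S) ∩ R), so 2 ∉ (R − S)' ∩ ((R − S) ∩ R)
2 ∈ P and 2 ∈ Q, so 2 ∈ P ∩ Q
2 ∈ Q and 2 ∈ (P ∩ Q), so 2 ∈ Q ∩ (P ∩ Q)
2 ∉ ((R − S)' ∩ ((R − S) ∩ R)) and 2 ∈ (Q ∩ (P ∩ Q)), so 2 ∉ ((R − S)' ∩ ((R − S) ∩ R)) − (Q ∩ (P ∩ Q))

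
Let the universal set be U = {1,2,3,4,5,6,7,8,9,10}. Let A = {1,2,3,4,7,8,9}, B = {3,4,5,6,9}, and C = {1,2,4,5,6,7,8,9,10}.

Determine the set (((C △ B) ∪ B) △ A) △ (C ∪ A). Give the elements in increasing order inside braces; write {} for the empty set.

C △ B = {1,2,3,7,8,10}
(C △ B) ∪ B = {1,2,3,4,5,6,7,8,9,10}
((C △ B) ∪ B) △ A = {5,6,10}
C ∪ A = {1,2,3,4,5,6,7,8,9,10}
(((C △ B) ∪ B) △ A) △ (C ∪ A) = {1,2,3,4,7,8,9}

{1,2,3,4,7,8,9}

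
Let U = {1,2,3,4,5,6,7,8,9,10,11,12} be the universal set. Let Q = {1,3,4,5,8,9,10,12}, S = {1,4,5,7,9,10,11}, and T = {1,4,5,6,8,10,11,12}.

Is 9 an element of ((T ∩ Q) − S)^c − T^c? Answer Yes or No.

No

9 ∉ T and 9 ∈ Q, so 9 ∉ T ∩ Q
9 ∉ (T ∩ Q) and 9 ∈ S, so 9 ∉ (T ∩ Q) − S
9 ∈ ((T ∩ Q) − S)^c since 9 ∉ ((T ∩ Q) − S)
9 ∉ T, so 9 ∈ T^c
9 ∈ ((T ∩ Q) − S)^c and 9 ∈ T^c, so 9 ∉ ((T ∩ Q) − S)^c − T^c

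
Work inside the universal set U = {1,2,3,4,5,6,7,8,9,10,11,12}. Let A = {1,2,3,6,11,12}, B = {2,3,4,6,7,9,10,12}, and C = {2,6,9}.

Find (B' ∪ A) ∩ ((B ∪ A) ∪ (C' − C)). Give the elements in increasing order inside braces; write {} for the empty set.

{1,2,3,5,6,8,11,12}

B' = {1,5,8,11}
B' ∪ A = {1,2,3,5,6,8,11,12}
B ∪ A = {1,2,3,4,6,7,9,10,11,12}
C' = {1,3,4,5,7,8,10,11,12}
C' − C = {1,3,4,5,7,8,10,11,12}
(B ∪ A) ∪ (C' − C) = {1,2,3,4,5,6,7,8,9,10,11,12}
(B' ∪ A) ∩ ((B ∪ A) ∪ (C' − C)) = {1,2,3,5,6,8,11,12}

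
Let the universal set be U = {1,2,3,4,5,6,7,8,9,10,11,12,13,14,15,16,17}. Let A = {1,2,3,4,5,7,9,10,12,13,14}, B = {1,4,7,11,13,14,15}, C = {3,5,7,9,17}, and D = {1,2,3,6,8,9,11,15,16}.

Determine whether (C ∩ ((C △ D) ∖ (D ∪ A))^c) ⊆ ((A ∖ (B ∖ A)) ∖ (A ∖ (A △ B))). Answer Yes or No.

C △ D = {1,2,5,6,7,8,11,15,16,17}
D ∪ A = {1,2,3,4,5,6,7,8,9,10,11,12,13,14,15,16}
(C △ D) ∖ (D ∪ A) = {17}
((C △ D) ∖ (D ∪ A))^c = {1,2,3,4,5,6,7,8,9,10,11,12,13,14,15,16}
C ∩ ((C △ D) ∖ (D ∪ A))^c = {3,5,7,9}
B ∖ A = {11,15}
A ∖ (B ∖ A) = {1,2,3,4,5,7,9,10,12,13,14}
A △ B = {2,3,5,9,10,11,12,15}
A ∖ (A △ B) = {1,4,7,13,14}
(A ∖ (B ∖ A)) ∖ (A ∖ (A △ B)) = {2,3,5,9,10,12}
7 ∈ C ∩ ((C △ D) ∖ (D ∪ A))^c but 7 ∉ (A ∖ (B ∖ A)) ∖ (A ∖ (A △ B)), so the inclusion fails.

No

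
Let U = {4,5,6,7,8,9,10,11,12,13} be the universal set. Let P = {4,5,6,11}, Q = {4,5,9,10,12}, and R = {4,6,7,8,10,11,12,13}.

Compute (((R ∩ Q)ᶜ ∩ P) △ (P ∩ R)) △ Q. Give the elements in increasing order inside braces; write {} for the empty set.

R ∩ Q = {4,10,12}
(R ∩ Q)ᶜ = {5,6,7,8,9,11,13}
(R ∩ Q)ᶜ ∩ P = {5,6,11}
P ∩ R = {4,6,11}
((R ∩ Q)ᶜ ∩ P) △ (P ∩ R) = {4,5}
(((R ∩ Q)ᶜ ∩ P) △ (P ∩ R)) △ Q = {9,10,12}

{9,10,12}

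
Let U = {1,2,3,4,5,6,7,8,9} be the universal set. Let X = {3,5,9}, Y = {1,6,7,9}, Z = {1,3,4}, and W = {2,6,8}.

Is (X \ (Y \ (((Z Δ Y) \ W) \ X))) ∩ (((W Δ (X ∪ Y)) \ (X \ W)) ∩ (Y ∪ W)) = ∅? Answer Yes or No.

Z Δ Y = {3,4,6,7,9}
(Z Δ Y) \ W = {3,4,7,9}
((Z Δ Y) \ W) \ X = {4,7}
Y \ (((Z Δ Y) \ W) \ X) = {1,6,9}
X \ (Y \ (((Z Δ Y) \ W) \ X)) = {3,5}
X ∪ Y = {1,3,5,6,7,9}
W Δ (X ∪ Y) = {1,2,3,5,7,8,9}
X \ W = {3,5,9}
(W Δ (X ∪ Y)) \ (X \ W) = {1,2,7,8}
Y ∪ W = {1,2,6,7,8,9}
((W Δ (X ∪ Y)) \ (X \ W)) ∩ (Y ∪ W) = {1,2,7,8}
{3,5} and {1,2,7,8} share no elements.

Yes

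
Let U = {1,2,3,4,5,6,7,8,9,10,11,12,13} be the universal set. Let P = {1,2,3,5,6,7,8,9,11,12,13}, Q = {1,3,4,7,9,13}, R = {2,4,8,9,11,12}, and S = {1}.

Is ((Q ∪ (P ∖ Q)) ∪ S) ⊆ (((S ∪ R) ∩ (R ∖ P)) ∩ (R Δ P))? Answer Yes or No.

P ∖ Q = {2,5,6,8,11,12}
Q ∪ (P ∖ Q) = {1,2,3,4,5,6,7,8,9,11,12,13}
(Q ∪ (P ∖ Q)) ∪ S = {1,2,3,4,5,6,7,8,9,11,12,13}
S ∪ R = {1,2,4,8,9,11,12}
R ∖ P = {4}
(S ∪ R) ∩ (R ∖ P) = {4}
R Δ P = {1,3,4,5,6,7,13}
((S ∪ R) ∩ (R ∖ P)) ∩ (R Δ P) = {4}
1 ∈ (Q ∪ (P ∖ Q)) ∪ S but 1 ∉ ((S ∪ R) ∩ (R ∖ P)) ∩ (R Δ P), so the inclusion fails.

No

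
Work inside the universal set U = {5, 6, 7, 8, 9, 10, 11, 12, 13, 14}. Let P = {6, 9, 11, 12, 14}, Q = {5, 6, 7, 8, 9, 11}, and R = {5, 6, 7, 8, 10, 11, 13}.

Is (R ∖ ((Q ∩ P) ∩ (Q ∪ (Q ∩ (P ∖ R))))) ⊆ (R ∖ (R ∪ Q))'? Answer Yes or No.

Q ∩ P = {6, 9, 11}
P ∖ R = {9, 12, 14}
Q ∩ (P ∖ R) = {9}
Q ∪ (Q ∩ (P ∖ R)) = {5, 6, 7, 8, 9, 11}
(Q ∩ P) ∩ (Q ∪ (Q ∩ (P ∖ R))) = {6, 9, 11}
R ∖ ((Q ∩ P) ∩ (Q ∪ (Q ∩ (P ∖ R)))) = {5, 7, 8, 10, 13}
R ∪ Q = {5, 6, 7, 8, 9, 10, 11, 13}
R ∖ (R ∪ Q) = {}
(R ∖ (R ∪ Q))' = {5, 6, 7, 8, 9, 10, 11, 12, 13, 14}
Every element of {5, 7, 8, 10, 13} is in {5, 6, 7, 8, 9, 10, 11, 12, 13, 14}, so R ∖ ((Q ∩ P) ∩ (Q ∪ (Q ∩ (P ∖ R)))) ⊆ (R ∖ (R ∪ Q))'.

Yes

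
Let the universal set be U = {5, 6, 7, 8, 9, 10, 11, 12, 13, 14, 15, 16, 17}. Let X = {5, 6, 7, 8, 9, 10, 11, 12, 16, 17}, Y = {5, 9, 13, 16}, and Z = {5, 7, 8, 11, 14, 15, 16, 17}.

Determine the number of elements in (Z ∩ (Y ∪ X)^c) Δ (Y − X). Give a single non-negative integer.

Y ∪ X = {5, 6, 7, 8, 9, 10, 11, 12, 13, 16, 17}
(Y ∪ X)^c = {14, 15}
Z ∩ (Y ∪ X)^c = {14, 15}
Y − X = {13}
(Z ∩ (Y ∪ X)^c) Δ (Y − X) = {13, 14, 15}
|(Z ∩ (Y ∪ X)^c) Δ (Y − X)| = 3

3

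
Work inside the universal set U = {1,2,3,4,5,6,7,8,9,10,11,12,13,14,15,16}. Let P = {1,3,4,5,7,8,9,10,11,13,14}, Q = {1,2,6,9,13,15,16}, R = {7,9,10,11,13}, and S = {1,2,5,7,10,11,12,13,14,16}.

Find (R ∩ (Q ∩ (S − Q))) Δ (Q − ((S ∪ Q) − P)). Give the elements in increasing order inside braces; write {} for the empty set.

S − Q = {5,7,10,11,12,14}
Q ∩ (S − Q) = {}
R ∩ (Q ∩ (S − Q)) = {}
S ∪ Q = {1,2,5,6,7,9,10,11,12,13,14,15,16}
(S ∪ Q) − P = {2,6,12,15,16}
Q − ((S ∪ Q) − P) = {1,9,13}
(R ∩ (Q ∩ (S − Q))) Δ (Q − ((S ∪ Q) − P)) = {1,9,13}

{1,9,13}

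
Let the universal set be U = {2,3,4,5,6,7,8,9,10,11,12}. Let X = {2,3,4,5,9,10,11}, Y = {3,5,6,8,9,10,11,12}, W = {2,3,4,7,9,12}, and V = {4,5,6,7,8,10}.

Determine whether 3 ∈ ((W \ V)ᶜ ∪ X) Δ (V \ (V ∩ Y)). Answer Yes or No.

Yes

3 ∈ W and 3 ∉ V, so 3 ∈ W \ V
3 ∉ (W \ V)ᶜ since 3 ∈ (W \ V)
3 ∉ (W \ V)ᶜ and 3 ∈ X, so 3 ∈ (W \ V)ᶜ ∪ X
3 ∉ V and 3 ∈ Y, so 3 ∉ V ∩ Y
3 ∉ V and 3 ∉ (V ∩ Y), so 3 ∉ V \ (V ∩ Y)
3 ∈ ((W \ V)ᶜ ∪ X) and 3 ∉ (V \ (V ∩ Y)), so 3 ∈ ((W \ V)ᶜ ∪ X) Δ (V \ (V ∩ Y))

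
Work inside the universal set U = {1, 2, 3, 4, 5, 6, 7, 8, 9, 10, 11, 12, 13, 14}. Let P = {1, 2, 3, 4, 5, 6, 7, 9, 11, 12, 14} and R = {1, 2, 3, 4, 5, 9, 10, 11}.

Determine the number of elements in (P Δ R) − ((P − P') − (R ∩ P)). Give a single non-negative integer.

P Δ R = {6, 7, 10, 12, 14}
P' = {8, 10, 13}
P − P' = {1, 2, 3, 4, 5, 6, 7, 9, 11, 12, 14}
R ∩ P = {1, 2, 3, 4, 5, 9, 11}
(P − P') − (R ∩ P) = {6, 7, 12, 14}
(P Δ R) − ((P − P') − (R ∩ P)) = {10}
|(P Δ R) − ((P − P') − (R ∩ P))| = 1

1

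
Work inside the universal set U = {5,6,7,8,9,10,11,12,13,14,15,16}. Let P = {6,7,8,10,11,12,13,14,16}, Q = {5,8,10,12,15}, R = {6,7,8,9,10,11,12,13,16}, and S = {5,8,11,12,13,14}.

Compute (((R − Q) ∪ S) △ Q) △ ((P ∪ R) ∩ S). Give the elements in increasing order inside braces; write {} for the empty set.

{6,7,8,9,10,12,15,16}

R − Q = {6,7,9,11,13,16}
(R − Q) ∪ S = {5,6,7,8,9,11,12,13,14,16}
((R − Q) ∪ S) △ Q = {6,7,9,10,11,13,14,15,16}
P ∪ R = {6,7,8,9,10,11,12,13,14,16}
(P ∪ R) ∩ S = {8,11,12,13,14}
(((R − Q) ∪ S) △ Q) △ ((P ∪ R) ∩ S) = {6,7,8,9,10,12,15,16}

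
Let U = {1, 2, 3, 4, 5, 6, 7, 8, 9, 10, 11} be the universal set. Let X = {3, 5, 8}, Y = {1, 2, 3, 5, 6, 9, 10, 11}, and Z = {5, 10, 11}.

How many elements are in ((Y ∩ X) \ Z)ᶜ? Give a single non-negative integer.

Y ∩ X = {3, 5}
(Y ∩ X) \ Z = {3}
((Y ∩ X) \ Z)ᶜ = {1, 2, 4, 5, 6, 7, 8, 9, 10, 11}
|((Y ∩ X) \ Z)ᶜ| = 10

10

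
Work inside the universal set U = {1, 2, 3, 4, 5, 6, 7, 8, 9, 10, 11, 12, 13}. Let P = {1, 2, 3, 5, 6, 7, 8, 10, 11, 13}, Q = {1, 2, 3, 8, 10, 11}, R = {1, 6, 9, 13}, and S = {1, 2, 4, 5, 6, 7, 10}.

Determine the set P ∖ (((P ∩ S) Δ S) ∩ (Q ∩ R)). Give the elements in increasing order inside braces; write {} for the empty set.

{1, 2, 3, 5, 6, 7, 8, 10, 11, 13}

P ∩ S = {1, 2, 5, 6, 7, 10}
(P ∩ S) Δ S = {4}
Q ∩ R = {1}
((P ∩ S) Δ S) ∩ (Q ∩ R) = {}
P ∖ (((P ∩ S) Δ S) ∩ (Q ∩ R)) = {1, 2, 3, 5, 6, 7, 8, 10, 11, 13}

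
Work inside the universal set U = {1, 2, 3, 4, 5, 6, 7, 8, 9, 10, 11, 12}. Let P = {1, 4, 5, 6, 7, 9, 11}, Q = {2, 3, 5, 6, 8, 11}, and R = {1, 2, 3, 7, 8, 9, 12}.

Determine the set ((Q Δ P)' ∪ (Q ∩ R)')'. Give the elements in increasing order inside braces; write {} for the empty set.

{2, 3, 8}

Q Δ P = {1, 2, 3, 4, 7, 8, 9}
(Q Δ P)' = {5, 6, 10, 11, 12}
Q ∩ R = {2, 3, 8}
(Q ∩ R)' = {1, 4, 5, 6, 7, 9, 10, 11, 12}
(Q Δ P)' ∪ (Q ∩ R)' = {1, 4, 5, 6, 7, 9, 10, 11, 12}
((Q Δ P)' ∪ (Q ∩ R)')' = {2, 3, 8}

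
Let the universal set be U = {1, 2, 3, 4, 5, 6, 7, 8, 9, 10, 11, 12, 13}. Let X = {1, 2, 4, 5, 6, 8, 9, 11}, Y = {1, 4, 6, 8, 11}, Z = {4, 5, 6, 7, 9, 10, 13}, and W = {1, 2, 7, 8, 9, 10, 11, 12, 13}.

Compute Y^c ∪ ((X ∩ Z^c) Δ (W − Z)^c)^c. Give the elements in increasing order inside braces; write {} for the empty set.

Y^c = {2, 3, 5, 7, 9, 10, 12, 13}
Z^c = {1, 2, 3, 8, 11, 12}
X ∩ Z^c = {1, 2, 8, 11}
W − Z = {1, 2, 8, 11, 12}
(W − Z)^c = {3, 4, 5, 6, 7, 9, 10, 13}
(X ∩ Z^c) Δ (W − Z)^c = {1, 2, 3, 4, 5, 6, 7, 8, 9, 10, 11, 13}
((X ∩ Z^c) Δ (W − Z)^c)^c = {12}
Y^c ∪ ((X ∩ Z^c) Δ (W − Z)^c)^c = {2, 3, 5, 7, 9, 10, 12, 13}

{2, 3, 5, 7, 9, 10, 12, 13}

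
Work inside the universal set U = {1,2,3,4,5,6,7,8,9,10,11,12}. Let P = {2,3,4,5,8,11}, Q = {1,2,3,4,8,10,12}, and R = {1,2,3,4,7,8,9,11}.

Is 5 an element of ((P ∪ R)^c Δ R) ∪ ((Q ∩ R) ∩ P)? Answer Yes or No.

5 ∈ P and 5 ∉ R, so 5 ∈ P ∪ R
5 ∉ (P ∪ R)^c since 5 ∈ (P ∪ R)
5 ∉ (P ∪ R)^c and 5 ∉ R, so 5 ∉ (P ∪ R)^c Δ R
5 ∉ Q and 5 ∉ R, so 5 ∉ Q ∩ R
5 ∉ (Q ∩ R) and 5 ∈ P, so 5 ∉ (Q ∩ R) ∩ P
5 ∉ ((P ∪ R)^c Δ R) and 5 ∉ ((Q ∩ R) ∩ P), so 5 ∉ ((P ∪ R)^c Δ R) ∪ ((Q ∩ R) ∩ P)

No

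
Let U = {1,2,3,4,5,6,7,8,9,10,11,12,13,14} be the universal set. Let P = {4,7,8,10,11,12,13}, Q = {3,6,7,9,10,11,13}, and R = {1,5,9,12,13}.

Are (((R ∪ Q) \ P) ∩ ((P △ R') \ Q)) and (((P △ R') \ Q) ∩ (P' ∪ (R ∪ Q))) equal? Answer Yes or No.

R ∪ Q = {1,3,5,6,7,9,10,11,12,13}
(R ∪ Q) \ P = {1,3,5,6,9}
R' = {2,3,4,6,7,8,10,11,14}
P △ R' = {2,3,6,12,13,14}
(P △ R') \ Q = {2,12,14}
((R ∪ Q) \ P) ∩ ((P △ R') \ Q) = {}
P' = {1,2,3,5,6,9,14}
P' ∪ (R ∪ Q) = {1,2,3,5,6,7,9,10,11,12,13,14}
((P △ R') \ Q) ∩ (P' ∪ (R ∪ Q)) = {2,12,14}
2 ∈ ((P △ R') \ Q) ∩ (P' ∪ (R ∪ Q)) but 2 ∉ ((R ∪ Q) \ P) ∩ ((P △ R') \ Q), so they differ.

No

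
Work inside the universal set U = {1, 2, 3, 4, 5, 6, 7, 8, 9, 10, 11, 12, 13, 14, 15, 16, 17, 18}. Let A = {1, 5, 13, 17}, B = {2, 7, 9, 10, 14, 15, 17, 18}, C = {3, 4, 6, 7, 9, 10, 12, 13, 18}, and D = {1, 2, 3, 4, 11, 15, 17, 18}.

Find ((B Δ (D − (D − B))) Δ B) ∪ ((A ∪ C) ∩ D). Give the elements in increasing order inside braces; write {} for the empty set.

D − B = {1, 3, 4, 11}
D − (D − B) = {2, 15, 17, 18}
B Δ (D − (D − B)) = {7, 9, 10, 14}
(B Δ (D − (D − B))) Δ B = {2, 15, 17, 18}
A ∪ C = {1, 3, 4, 5, 6, 7, 9, 10, 12, 13, 17, 18}
(A ∪ C) ∩ D = {1, 3, 4, 17, 18}
((B Δ (D − (D − B))) Δ B) ∪ ((A ∪ C) ∩ D) = {1, 2, 3, 4, 15, 17, 18}

{1, 2, 3, 4, 15, 17, 18}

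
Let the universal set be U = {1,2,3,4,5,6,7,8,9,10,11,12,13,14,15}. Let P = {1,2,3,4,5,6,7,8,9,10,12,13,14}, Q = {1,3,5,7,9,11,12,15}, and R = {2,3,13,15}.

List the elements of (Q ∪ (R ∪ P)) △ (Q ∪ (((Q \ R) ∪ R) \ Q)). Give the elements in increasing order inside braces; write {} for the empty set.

R ∪ P = {1,2,3,4,5,6,7,8,9,10,12,13,14,15}
Q ∪ (R ∪ P) = {1,2,3,4,5,6,7,8,9,10,11,12,13,14,15}
Q \ R = {1,5,7,9,11,12}
(Q \ R) ∪ R = {1,2,3,5,7,9,11,12,13,15}
((Q \ R) ∪ R) \ Q = {2,13}
Q ∪ (((Q \ R) ∪ R) \ Q) = {1,2,3,5,7,9,11,12,13,15}
(Q ∪ (R ∪ P)) △ (Q ∪ (((Q \ R) ∪ R) \ Q)) = {4,6,8,10,14}

{4,6,8,10,14}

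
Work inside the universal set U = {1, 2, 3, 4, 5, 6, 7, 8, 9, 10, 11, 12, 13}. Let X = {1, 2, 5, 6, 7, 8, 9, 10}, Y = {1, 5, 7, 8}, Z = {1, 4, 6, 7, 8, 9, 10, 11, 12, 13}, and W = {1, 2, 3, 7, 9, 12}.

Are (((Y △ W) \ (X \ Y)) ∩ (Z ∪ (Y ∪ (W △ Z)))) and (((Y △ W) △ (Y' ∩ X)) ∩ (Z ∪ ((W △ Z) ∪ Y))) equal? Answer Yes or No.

No

Y △ W = {2, 3, 5, 8, 9, 12}
X \ Y = {2, 6, 9, 10}
(Y △ W) \ (X \ Y) = {3, 5, 8, 12}
W △ Z = {2, 3, 4, 6, 8, 10, 11, 13}
Y ∪ (W △ Z) = {1, 2, 3, 4, 5, 6, 7, 8, 10, 11, 13}
Z ∪ (Y ∪ (W △ Z)) = {1, 2, 3, 4, 5, 6, 7, 8, 9, 10, 11, 12, 13}
((Y △ W) \ (X \ Y)) ∩ (Z ∪ (Y ∪ (W △ Z))) = {3, 5, 8, 12}
Y' = {2, 3, 4, 6, 9, 10, 11, 12, 13}
Y' ∩ X = {2, 6, 9, 10}
(Y △ W) △ (Y' ∩ X) = {3, 5, 6, 8, 10, 12}
(W △ Z) ∪ Y = {1, 2, 3, 4, 5, 6, 7, 8, 10, 11, 13}
Z ∪ ((W △ Z) ∪ Y) = {1, 2, 3, 4, 5, 6, 7, 8, 9, 10, 11, 12, 13}
((Y △ W) △ (Y' ∩ X)) ∩ (Z ∪ ((W △ Z) ∪ Y)) = {3, 5, 6, 8, 10, 12}
6 ∈ ((Y △ W) △ (Y' ∩ X)) ∩ (Z ∪ ((W △ Z) ∪ Y)) but 6 ∉ ((Y △ W) \ (X \ Y)) ∩ (Z ∪ (Y ∪ (W △ Z))), so they differ.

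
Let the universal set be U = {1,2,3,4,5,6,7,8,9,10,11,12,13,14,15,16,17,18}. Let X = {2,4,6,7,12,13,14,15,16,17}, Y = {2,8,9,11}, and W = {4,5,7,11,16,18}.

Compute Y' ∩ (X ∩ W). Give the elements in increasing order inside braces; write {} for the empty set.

{4,7,16}

Y' = {1,3,4,5,6,7,10,12,13,14,15,16,17,18}
X ∩ W = {4,7,16}
Y' ∩ (X ∩ W) = {4,7,16}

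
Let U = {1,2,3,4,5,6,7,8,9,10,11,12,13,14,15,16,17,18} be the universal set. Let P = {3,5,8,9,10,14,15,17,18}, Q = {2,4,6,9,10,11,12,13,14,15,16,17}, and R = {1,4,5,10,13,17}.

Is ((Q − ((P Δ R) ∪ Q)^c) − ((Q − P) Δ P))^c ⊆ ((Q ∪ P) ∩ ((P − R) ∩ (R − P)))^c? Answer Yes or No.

Yes

P Δ R = {1,3,4,8,9,13,14,15,18}
(P Δ R) ∪ Q = {1,2,3,4,6,8,9,10,11,12,13,14,15,16,17,18}
((P Δ R) ∪ Q)^c = {5,7}
Q − ((P Δ R) ∪ Q)^c = {2,4,6,9,10,11,12,13,14,15,16,17}
Q − P = {2,4,6,11,12,13,16}
(Q − P) Δ P = {2,3,4,5,6,8,9,10,11,12,13,14,15,16,17,18}
(Q − ((P Δ R) ∪ Q)^c) − ((Q − P) Δ P) = {}
((Q − ((P Δ R) ∪ Q)^c) − ((Q − P) Δ P))^c = {1,2,3,4,5,6,7,8,9,10,11,12,13,14,15,16,17,18}
Q ∪ P = {2,3,4,5,6,8,9,10,11,12,13,14,15,16,17,18}
P − R = {3,8,9,14,15,18}
R − P = {1,4,13}
(P − R) ∩ (R − P) = {}
(Q ∪ P) ∩ ((P − R) ∩ (R − P)) = {}
((Q ∪ P) ∩ ((P − R) ∩ (R − P)))^c = {1,2,3,4,5,6,7,8,9,10,11,12,13,14,15,16,17,18}
Every element of {1,2,3,4,5,6,7,8,9,10,11,12,13,14,15,16,17,18} is in {1,2,3,4,5,6,7,8,9,10,11,12,13,14,15,16,17,18}, so ((Q − ((P Δ R) ∪ Q)^c) − ((Q − P) Δ P))^c ⊆ ((Q ∪ P) ∩ ((P − R) ∩ (R − P)))^c.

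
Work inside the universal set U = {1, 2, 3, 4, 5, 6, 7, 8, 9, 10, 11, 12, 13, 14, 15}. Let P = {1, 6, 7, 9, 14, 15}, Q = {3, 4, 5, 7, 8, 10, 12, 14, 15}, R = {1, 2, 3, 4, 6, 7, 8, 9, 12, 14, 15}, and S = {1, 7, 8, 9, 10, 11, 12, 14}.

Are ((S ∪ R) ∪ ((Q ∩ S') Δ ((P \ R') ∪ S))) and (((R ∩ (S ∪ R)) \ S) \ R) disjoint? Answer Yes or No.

S ∪ R = {1, 2, 3, 4, 6, 7, 8, 9, 10, 11, 12, 14, 15}
S' = {2, 3, 4, 5, 6, 13, 15}
Q ∩ S' = {3, 4, 5, 15}
R' = {5, 10, 11, 13}
P \ R' = {1, 6, 7, 9, 14, 15}
(P \ R') ∪ S = {1, 6, 7, 8, 9, 10, 11, 12, 14, 15}
(Q ∩ S') Δ ((P \ R') ∪ S) = {1, 3, 4, 5, 6, 7, 8, 9, 10, 11, 12, 14}
(S ∪ R) ∪ ((Q ∩ S') Δ ((P \ R') ∪ S)) = {1, 2, 3, 4, 5, 6, 7, 8, 9, 10, 11, 12, 14, 15}
R ∩ (S ∪ R) = {1, 2, 3, 4, 6, 7, 8, 9, 12, 14, 15}
(R ∩ (S ∪ R)) \ S = {2, 3, 4, 6, 15}
((R ∩ (S ∪ R)) \ S) \ R = {}
{1, 2, 3, 4, 5, 6, 7, 8, 9, 10, 11, 12, 14, 15} and {} share no elements.

Yes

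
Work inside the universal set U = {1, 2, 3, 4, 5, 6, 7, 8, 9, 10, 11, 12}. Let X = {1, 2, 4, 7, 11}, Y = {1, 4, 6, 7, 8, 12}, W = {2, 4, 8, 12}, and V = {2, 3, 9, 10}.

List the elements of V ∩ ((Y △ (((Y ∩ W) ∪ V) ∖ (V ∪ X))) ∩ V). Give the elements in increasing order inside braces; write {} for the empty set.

Y ∩ W = {4, 8, 12}
(Y ∩ W) ∪ V = {2, 3, 4, 8, 9, 10, 12}
V ∪ X = {1, 2, 3, 4, 7, 9, 10, 11}
((Y ∩ W) ∪ V) ∖ (V ∪ X) = {8, 12}
Y △ (((Y ∩ W) ∪ V) ∖ (V ∪ X)) = {1, 4, 6, 7}
(Y △ (((Y ∩ W) ∪ V) ∖ (V ∪ X))) ∩ V = {}
V ∩ ((Y △ (((Y ∩ W) ∪ V) ∖ (V ∪ X))) ∩ V) = {}

{}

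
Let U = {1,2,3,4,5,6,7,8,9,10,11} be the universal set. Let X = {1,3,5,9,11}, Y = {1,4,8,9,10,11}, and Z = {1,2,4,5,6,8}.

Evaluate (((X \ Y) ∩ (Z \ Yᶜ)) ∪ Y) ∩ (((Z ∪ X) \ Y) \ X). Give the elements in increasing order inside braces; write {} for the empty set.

X \ Y = {3,5}
Yᶜ = {2,3,5,6,7}
Z \ Yᶜ = {1,4,8}
(X \ Y) ∩ (Z \ Yᶜ) = {}
((X \ Y) ∩ (Z \ Yᶜ)) ∪ Y = {1,4,8,9,10,11}
Z ∪ X = {1,2,3,4,5,6,8,9,11}
(Z ∪ X) \ Y = {2,3,5,6}
((Z ∪ X) \ Y) \ X = {2,6}
(((X \ Y) ∩ (Z \ Yᶜ)) ∪ Y) ∩ (((Z ∪ X) \ Y) \ X) = {}

{}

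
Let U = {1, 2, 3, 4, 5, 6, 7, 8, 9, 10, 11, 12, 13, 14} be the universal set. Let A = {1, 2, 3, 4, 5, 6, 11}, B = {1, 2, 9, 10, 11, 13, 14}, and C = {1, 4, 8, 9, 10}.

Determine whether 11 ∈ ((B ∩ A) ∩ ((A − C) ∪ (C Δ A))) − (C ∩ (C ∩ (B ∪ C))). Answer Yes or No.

11 ∈ B and 11 ∈ A, so 11 ∈ B ∩ A
11 ∈ A and 11 ∉ C, so 11 ∈ A − C
11 ∉ C and 11 ∈ A, so 11 ∈ C Δ A
11 ∈ (A − C) and 11 ∈ (C Δ A), so 11 ∈ (A − C) ∪ (C Δ A)
11 ∈ (B ∩ A) and 11 ∈ ((A − C) ∪ (C Δ A)), so 11 ∈ (B ∩ A) ∩ ((A − C) ∪ (C Δ A))
11 ∈ B and 11 ∉ C, so 11 ∈ B ∪ C
11 ∉ C and 11 ∈ (B ∪ C), so 11 ∉ C ∩ (B ∪ C)
11 ∉ C and 11 ∉ (C ∩ (B ∪ C)), so 11 ∉ C ∩ (C ∩ (B ∪ C))
11 ∈ ((B ∩ A) ∩ ((A − C) ∪ (C Δ A))) and 11 ∉ (C ∩ (C ∩ (B ∪ C))), so 11 ∈ ((B ∩ A) ∩ ((A − C) ∪ (C Δ A))) − (C ∩ (C ∩ (B ∪ C)))

Yes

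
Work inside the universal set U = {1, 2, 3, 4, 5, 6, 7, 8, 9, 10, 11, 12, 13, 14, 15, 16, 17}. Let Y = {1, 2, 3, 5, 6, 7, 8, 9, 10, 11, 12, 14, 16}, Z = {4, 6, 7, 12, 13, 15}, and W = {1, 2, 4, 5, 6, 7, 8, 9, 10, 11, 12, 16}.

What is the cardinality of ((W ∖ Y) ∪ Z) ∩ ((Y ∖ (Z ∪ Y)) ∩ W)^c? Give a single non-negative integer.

6

W ∖ Y = {4}
(W ∖ Y) ∪ Z = {4, 6, 7, 12, 13, 15}
Z ∪ Y = {1, 2, 3, 4, 5, 6, 7, 8, 9, 10, 11, 12, 13, 14, 15, 16}
Y ∖ (Z ∪ Y) = {}
(Y ∖ (Z ∪ Y)) ∩ W = {}
((Y ∖ (Z ∪ Y)) ∩ W)^c = {1, 2, 3, 4, 5, 6, 7, 8, 9, 10, 11, 12, 13, 14, 15, 16, 17}
((W ∖ Y) ∪ Z) ∩ ((Y ∖ (Z ∪ Y)) ∩ W)^c = {4, 6, 7, 12, 13, 15}
|((W ∖ Y) ∪ Z) ∩ ((Y ∖ (Z ∪ Y)) ∩ W)^c| = 6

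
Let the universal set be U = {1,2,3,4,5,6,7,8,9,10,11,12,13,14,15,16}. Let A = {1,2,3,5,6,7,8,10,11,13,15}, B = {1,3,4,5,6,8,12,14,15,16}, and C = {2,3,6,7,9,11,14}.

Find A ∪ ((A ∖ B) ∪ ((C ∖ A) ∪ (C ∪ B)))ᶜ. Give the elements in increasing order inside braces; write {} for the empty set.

{1,2,3,5,6,7,8,10,11,13,15}

A ∖ B = {2,7,10,11,13}
C ∖ A = {9,14}
C ∪ B = {1,2,3,4,5,6,7,8,9,11,12,14,15,16}
(C ∖ A) ∪ (C ∪ B) = {1,2,3,4,5,6,7,8,9,11,12,14,15,16}
(A ∖ B) ∪ ((C ∖ A) ∪ (C ∪ B)) = {1,2,3,4,5,6,7,8,9,10,11,12,13,14,15,16}
((A ∖ B) ∪ ((C ∖ A) ∪ (C ∪ B)))ᶜ = {}
A ∪ ((A ∖ B) ∪ ((C ∖ A) ∪ (C ∪ B)))ᶜ = {1,2,3,5,6,7,8,10,11,13,15}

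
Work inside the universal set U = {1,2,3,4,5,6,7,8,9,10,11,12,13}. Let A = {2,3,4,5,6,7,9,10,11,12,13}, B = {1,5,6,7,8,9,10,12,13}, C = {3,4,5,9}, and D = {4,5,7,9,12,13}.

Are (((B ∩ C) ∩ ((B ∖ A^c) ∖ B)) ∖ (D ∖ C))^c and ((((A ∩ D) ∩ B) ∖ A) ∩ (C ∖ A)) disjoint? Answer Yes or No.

B ∩ C = {5,9}
A^c = {1,8}
B ∖ A^c = {5,6,7,9,10,12,13}
(B ∖ A^c) ∖ B = {}
(B ∩ C) ∩ ((B ∖ A^c) ∖ B) = {}
D ∖ C = {7,12,13}
((B ∩ C) ∩ ((B ∖ A^c) ∖ B)) ∖ (D ∖ C) = {}
(((B ∩ C) ∩ ((B ∖ A^c) ∖ B)) ∖ (D ∖ C))^c = {1,2,3,4,5,6,7,8,9,10,11,12,13}
A ∩ D = {4,5,7,9,12,13}
(A ∩ D) ∩ B = {5,7,9,12,13}
((A ∩ D) ∩ B) ∖ A = {}
C ∖ A = {}
(((A ∩ D) ∩ B) ∖ A) ∩ (C ∖ A) = {}
{1,2,3,4,5,6,7,8,9,10,11,12,13} and {} share no elements.

Yes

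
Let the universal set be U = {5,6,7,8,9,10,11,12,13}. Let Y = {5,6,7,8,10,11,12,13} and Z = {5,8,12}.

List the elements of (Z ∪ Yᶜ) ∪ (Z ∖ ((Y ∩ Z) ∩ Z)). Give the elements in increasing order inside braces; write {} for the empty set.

{5,8,9,12}

Yᶜ = {9}
Z ∪ Yᶜ = {5,8,9,12}
Y ∩ Z = {5,8,12}
(Y ∩ Z) ∩ Z = {5,8,12}
Z ∖ ((Y ∩ Z) ∩ Z) = {}
(Z ∪ Yᶜ) ∪ (Z ∖ ((Y ∩ Z) ∩ Z)) = {5,8,9,12}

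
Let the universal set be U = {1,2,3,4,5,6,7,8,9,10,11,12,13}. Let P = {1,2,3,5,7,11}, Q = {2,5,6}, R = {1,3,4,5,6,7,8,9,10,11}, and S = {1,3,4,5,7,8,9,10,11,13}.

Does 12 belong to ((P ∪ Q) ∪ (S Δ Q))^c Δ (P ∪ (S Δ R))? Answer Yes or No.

12 ∉ P and 12 ∉ Q, so 12 ∉ P ∪ Q
12 ∉ S and 12 ∉ Q, so 12 ∉ S Δ Q
12 ∉ (P ∪ Q) and 12 ∉ (S Δ Q), so 12 ∉ (P ∪ Q) ∪ (S Δ Q)
12 ∈ ((P ∪ Q) ∪ (S Δ Q))^c since 12 ∉ ((P ∪ Q) ∪ (S Δ Q))
12 ∉ S and 12 ∉ R, so 12 ∉ S Δ R
12 ∉ P and 12 ∉ (S Δ R), so 12 ∉ P ∪ (S Δ R)
12 ∈ ((P ∪ Q) ∪ (S Δ Q))^c and 12 ∉ (P ∪ (S Δ R)), so 12 ∈ ((P ∪ Q) ∪ (S Δ Q))^c Δ (P ∪ (S Δ R))

Yes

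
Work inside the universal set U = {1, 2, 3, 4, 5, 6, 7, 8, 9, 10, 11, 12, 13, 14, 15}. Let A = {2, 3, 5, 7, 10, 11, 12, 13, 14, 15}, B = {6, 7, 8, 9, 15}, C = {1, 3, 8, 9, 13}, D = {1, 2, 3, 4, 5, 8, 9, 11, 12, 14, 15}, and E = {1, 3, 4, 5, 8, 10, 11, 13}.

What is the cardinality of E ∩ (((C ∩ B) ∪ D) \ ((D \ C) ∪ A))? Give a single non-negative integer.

C ∩ B = {8, 9}
(C ∩ B) ∪ D = {1, 2, 3, 4, 5, 8, 9, 11, 12, 14, 15}
D \ C = {2, 4, 5, 11, 12, 14, 15}
(D \ C) ∪ A = {2, 3, 4, 5, 7, 10, 11, 12, 13, 14, 15}
((C ∩ B) ∪ D) \ ((D \ C) ∪ A) = {1, 8, 9}
E ∩ (((C ∩ B) ∪ D) \ ((D \ C) ∪ A)) = {1, 8}
|E ∩ (((C ∩ B) ∪ D) \ ((D \ C) ∪ A))| = 2

2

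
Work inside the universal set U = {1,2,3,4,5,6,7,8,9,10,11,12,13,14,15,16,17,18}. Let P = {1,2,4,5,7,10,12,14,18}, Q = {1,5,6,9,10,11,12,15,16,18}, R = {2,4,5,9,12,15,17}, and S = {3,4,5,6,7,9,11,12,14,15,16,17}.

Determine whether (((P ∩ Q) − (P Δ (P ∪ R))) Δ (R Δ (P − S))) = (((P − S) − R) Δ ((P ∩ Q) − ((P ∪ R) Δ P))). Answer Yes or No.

P ∩ Q = {1,5,10,12,18}
P ∪ R = {1,2,4,5,7,9,10,12,14,15,17,18}
P Δ (P ∪ R) = {9,15,17}
(P ∩ Q) − (P Δ (P ∪ R)) = {1,5,10,12,18}
P − S = {1,2,10,18}
R Δ (P − S) = {1,4,5,9,10,12,15,17,18}
((P ∩ Q) − (P Δ (P ∪ R))) Δ (R Δ (P − S)) = {4,9,15,17}
(P − S) − R = {1,10,18}
(P ∪ R) Δ P = {9,15,17}
(P ∩ Q) − ((P ∪ R) Δ P) = {1,5,10,12,18}
((P − S) − R) Δ ((P ∩ Q) − ((P ∪ R) Δ P)) = {5,12}
4 ∈ ((P ∩ Q) − (P Δ (P ∪ R))) Δ (R Δ (P − S)) but 4 ∉ ((P − S) − R) Δ ((P ∩ Q) − ((P ∪ R) Δ P)), so they differ.

No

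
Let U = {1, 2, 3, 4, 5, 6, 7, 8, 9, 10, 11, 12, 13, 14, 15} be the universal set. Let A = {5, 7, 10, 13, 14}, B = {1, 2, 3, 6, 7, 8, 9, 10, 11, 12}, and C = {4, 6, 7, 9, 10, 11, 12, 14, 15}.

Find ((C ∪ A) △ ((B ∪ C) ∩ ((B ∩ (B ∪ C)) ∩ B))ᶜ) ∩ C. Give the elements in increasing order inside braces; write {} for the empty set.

C ∪ A = {4, 5, 6, 7, 9, 10, 11, 12, 13, 14, 15}
B ∪ C = {1, 2, 3, 4, 6, 7, 8, 9, 10, 11, 12, 14, 15}
B ∩ (B ∪ C) = {1, 2, 3, 6, 7, 8, 9, 10, 11, 12}
(B ∩ (B ∪ C)) ∩ B = {1, 2, 3, 6, 7, 8, 9, 10, 11, 12}
(B ∪ C) ∩ ((B ∩ (B ∪ C)) ∩ B) = {1, 2, 3, 6, 7, 8, 9, 10, 11, 12}
((B ∪ C) ∩ ((B ∩ (B ∪ C)) ∩ B))ᶜ = {4, 5, 13, 14, 15}
(C ∪ A) △ ((B ∪ C) ∩ ((B ∩ (B ∪ C)) ∩ B))ᶜ = {6, 7, 9, 10, 11, 12}
((C ∪ A) △ ((B ∪ C) ∩ ((B ∩ (B ∪ C)) ∩ B))ᶜ) ∩ C = {6, 7, 9, 10, 11, 12}

{6, 7, 9, 10, 11, 12}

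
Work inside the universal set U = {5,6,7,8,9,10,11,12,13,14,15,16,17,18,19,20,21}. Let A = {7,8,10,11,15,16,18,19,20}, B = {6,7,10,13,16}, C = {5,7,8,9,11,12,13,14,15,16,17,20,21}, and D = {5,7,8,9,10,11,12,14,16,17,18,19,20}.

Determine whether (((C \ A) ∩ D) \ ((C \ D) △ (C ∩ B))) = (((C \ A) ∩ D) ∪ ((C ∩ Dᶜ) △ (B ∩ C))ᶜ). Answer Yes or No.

C \ A = {5,9,12,13,14,17,21}
(C \ A) ∩ D = {5,9,12,14,17}
C \ D = {13,15,21}
C ∩ B = {7,13,16}
(C \ D) △ (C ∩ B) = {7,15,16,21}
((C \ A) ∩ D) \ ((C \ D) △ (C ∩ B)) = {5,9,12,14,17}
Dᶜ = {6,13,15,21}
C ∩ Dᶜ = {13,15,21}
B ∩ C = {7,13,16}
(C ∩ Dᶜ) △ (B ∩ C) = {7,15,16,21}
((C ∩ Dᶜ) △ (B ∩ C))ᶜ = {5,6,8,9,10,11,12,13,14,17,18,19,20}
((C \ A) ∩ D) ∪ ((C ∩ Dᶜ) △ (B ∩ C))ᶜ = {5,6,8,9,10,11,12,13,14,17,18,19,20}
6 ∈ ((C \ A) ∩ D) ∪ ((C ∩ Dᶜ) △ (B ∩ C))ᶜ but 6 ∉ ((C \ A) ∩ D) \ ((C \ D) △ (C ∩ B)), so they differ.

No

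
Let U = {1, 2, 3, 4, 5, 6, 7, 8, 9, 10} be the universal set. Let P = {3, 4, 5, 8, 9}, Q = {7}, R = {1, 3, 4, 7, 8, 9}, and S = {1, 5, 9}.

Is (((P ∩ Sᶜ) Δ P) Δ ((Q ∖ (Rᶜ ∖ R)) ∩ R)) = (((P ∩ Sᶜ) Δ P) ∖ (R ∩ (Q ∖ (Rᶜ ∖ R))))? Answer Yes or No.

No

Sᶜ = {2, 3, 4, 6, 7, 8, 10}
P ∩ Sᶜ = {3, 4, 8}
(P ∩ Sᶜ) Δ P = {5, 9}
Rᶜ = {2, 5, 6, 10}
Rᶜ ∖ R = {2, 5, 6, 10}
Q ∖ (Rᶜ ∖ R) = {7}
(Q ∖ (Rᶜ ∖ R)) ∩ R = {7}
((P ∩ Sᶜ) Δ P) Δ ((Q ∖ (Rᶜ ∖ R)) ∩ R) = {5, 7, 9}
R ∩ (Q ∖ (Rᶜ ∖ R)) = {7}
((P ∩ Sᶜ) Δ P) ∖ (R ∩ (Q ∖ (Rᶜ ∖ R))) = {5, 9}
7 ∈ ((P ∩ Sᶜ) Δ P) Δ ((Q ∖ (Rᶜ ∖ R)) ∩ R) but 7 ∉ ((P ∩ Sᶜ) Δ P) ∖ (R ∩ (Q ∖ (Rᶜ ∖ R))), so they differ.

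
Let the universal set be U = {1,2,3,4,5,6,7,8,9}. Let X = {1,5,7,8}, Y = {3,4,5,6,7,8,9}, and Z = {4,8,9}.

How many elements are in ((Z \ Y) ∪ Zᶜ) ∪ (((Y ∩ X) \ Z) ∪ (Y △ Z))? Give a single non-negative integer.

Z \ Y = {}
Zᶜ = {1,2,3,5,6,7}
(Z \ Y) ∪ Zᶜ = {1,2,3,5,6,7}
Y ∩ X = {5,7,8}
(Y ∩ X) \ Z = {5,7}
Y △ Z = {3,5,6,7}
((Y ∩ X) \ Z) ∪ (Y △ Z) = {3,5,6,7}
((Z \ Y) ∪ Zᶜ) ∪ (((Y ∩ X) \ Z) ∪ (Y △ Z)) = {1,2,3,5,6,7}
|((Z \ Y) ∪ Zᶜ) ∪ (((Y ∩ X) \ Z) ∪ (Y △ Z))| = 6

6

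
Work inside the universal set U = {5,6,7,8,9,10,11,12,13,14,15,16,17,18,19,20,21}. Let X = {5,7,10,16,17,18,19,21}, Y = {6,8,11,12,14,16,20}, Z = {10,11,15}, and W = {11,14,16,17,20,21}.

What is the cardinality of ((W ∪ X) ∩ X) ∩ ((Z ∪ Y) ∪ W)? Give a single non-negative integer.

4

W ∪ X = {5,7,10,11,14,16,17,18,19,20,21}
(W ∪ X) ∩ X = {5,7,10,16,17,18,19,21}
Z ∪ Y = {6,8,10,11,12,14,15,16,20}
(Z ∪ Y) ∪ W = {6,8,10,11,12,14,15,16,17,20,21}
((W ∪ X) ∩ X) ∩ ((Z ∪ Y) ∪ W) = {10,16,17,21}
|((W ∪ X) ∩ X) ∩ ((Z ∪ Y) ∪ W)| = 4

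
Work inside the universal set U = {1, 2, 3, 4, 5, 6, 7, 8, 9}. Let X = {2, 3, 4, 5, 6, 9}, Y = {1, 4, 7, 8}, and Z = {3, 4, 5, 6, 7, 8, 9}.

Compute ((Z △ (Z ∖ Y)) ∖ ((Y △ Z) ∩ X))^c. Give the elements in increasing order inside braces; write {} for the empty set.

Z ∖ Y = {3, 5, 6, 9}
Z △ (Z ∖ Y) = {4, 7, 8}
Y △ Z = {1, 3, 5, 6, 9}
(Y △ Z) ∩ X = {3, 5, 6, 9}
(Z △ (Z ∖ Y)) ∖ ((Y △ Z) ∩ X) = {4, 7, 8}
((Z △ (Z ∖ Y)) ∖ ((Y △ Z) ∩ X))^c = {1, 2, 3, 5, 6, 9}

{1, 2, 3, 5, 6, 9}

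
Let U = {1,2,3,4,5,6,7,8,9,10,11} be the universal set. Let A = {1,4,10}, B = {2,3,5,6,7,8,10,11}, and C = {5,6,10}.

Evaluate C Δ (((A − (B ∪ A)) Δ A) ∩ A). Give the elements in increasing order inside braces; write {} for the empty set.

B ∪ A = {1,2,3,4,5,6,7,8,10,11}
A − (B ∪ A) = {}
(A − (B ∪ A)) Δ A = {1,4,10}
((A − (B ∪ A)) Δ A) ∩ A = {1,4,10}
C Δ (((A − (B ∪ A)) Δ A) ∩ A) = {1,4,5,6}

{1,4,5,6}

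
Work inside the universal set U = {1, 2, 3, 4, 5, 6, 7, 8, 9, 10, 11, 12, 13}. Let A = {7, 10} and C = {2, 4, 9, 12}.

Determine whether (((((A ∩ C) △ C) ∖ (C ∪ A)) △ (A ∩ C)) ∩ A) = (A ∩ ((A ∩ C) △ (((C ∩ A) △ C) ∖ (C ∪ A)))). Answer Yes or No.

Yes

A ∩ C = {}
(A ∩ C) △ C = {2, 4, 9, 12}
C ∪ A = {2, 4, 7, 9, 10, 12}
((A ∩ C) △ C) ∖ (C ∪ A) = {}
(((A ∩ C) △ C) ∖ (C ∪ A)) △ (A ∩ C) = {}
((((A ∩ C) △ C) ∖ (C ∪ A)) △ (A ∩ C)) ∩ A = {}
C ∩ A = {}
(C ∩ A) △ C = {2, 4, 9, 12}
((C ∩ A) △ C) ∖ (C ∪ A) = {}
(A ∩ C) △ (((C ∩ A) △ C) ∖ (C ∪ A)) = {}
A ∩ ((A ∩ C) △ (((C ∩ A) △ C) ∖ (C ∪ A))) = {}
Both equal {}, so ((((A ∩ C) △ C) ∖ (C ∪ A)) △ (A ∩ C)) ∩ A = A ∩ ((A ∩ C) △ (((C ∩ A) △ C) ∖ (C ∪ A))).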